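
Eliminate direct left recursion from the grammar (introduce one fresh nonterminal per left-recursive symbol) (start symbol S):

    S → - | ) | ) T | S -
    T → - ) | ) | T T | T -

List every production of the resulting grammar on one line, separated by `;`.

S → - S' | ) S' | ) T S'; T → - ) T' | ) T'; S' → - S' | ε; T' → T T' | - T' | ε

S, T are directly left-recursive.
For S: α = {-}, β = {-, ), ) T}. Rewrite as S → β S' and S' → α S' | ε.
For T: α = {T, -}, β = {- ), )}. Rewrite as T → β T' and T' → α T' | ε.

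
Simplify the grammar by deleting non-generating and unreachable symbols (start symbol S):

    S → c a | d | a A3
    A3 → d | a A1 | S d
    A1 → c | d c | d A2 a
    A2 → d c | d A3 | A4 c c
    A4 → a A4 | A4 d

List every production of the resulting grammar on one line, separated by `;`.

Generating nonterminals: {A1, A2, A3, S}.
Reachable from S after that: {A1, A2, A3, S}.
Removed useless symbols: {A4} and every production mentioning them.

S → c a | d | a A3; A3 → d | a A1 | S d; A1 → c | d c | d A2 a; A2 → d c | d A3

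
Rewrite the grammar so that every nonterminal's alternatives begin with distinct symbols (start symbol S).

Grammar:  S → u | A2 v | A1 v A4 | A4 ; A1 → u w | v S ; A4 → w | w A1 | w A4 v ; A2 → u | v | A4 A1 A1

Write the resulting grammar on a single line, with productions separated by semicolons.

S → u | A2 v | A1 v A4 | A4; A1 → u w | v S; A4 → w A4'; A2 → u | v | A4 A1 A1; A4' → ε | A1 | A4 v

A4 has alternatives sharing prefix 'w': factor to A4 → w A4' with A4' → ε | A1 | A4 v.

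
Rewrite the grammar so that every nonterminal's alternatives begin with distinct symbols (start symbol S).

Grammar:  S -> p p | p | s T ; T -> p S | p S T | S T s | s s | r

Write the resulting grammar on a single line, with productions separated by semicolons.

S -> s T | p S'; T -> S T s | s s | r | p S T'; S' -> p | ε; T' -> ε | T

S has alternatives sharing prefix 'p': factor to S → p S' with S' → p | ε.
T has alternatives sharing prefix 'p S': factor to T → p S T' with T' → ε | T.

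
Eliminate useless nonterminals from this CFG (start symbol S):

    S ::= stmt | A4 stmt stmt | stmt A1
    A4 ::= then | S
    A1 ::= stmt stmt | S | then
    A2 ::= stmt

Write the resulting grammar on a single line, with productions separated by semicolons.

Generating nonterminals: {A1, A2, A4, S}.
Reachable from S after that: {A1, A4, S}.
Removed useless symbols: {A2} and every production mentioning them.

S ::= stmt | A4 stmt stmt | stmt A1; A4 ::= then | S; A1 ::= stmt stmt | S | then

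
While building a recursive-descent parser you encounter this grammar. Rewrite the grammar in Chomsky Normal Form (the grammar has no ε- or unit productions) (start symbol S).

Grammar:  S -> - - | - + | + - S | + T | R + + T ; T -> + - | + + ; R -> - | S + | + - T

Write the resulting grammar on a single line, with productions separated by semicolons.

S -> X1 X1 | X1 X2 | X2 Y1 | X2 T | R Y2; T -> X2 X1 | X2 X2; R -> - | S X2 | X2 Y4; X1 -> -; X2 -> +; Y1 -> X1 S; Y2 -> X2 Y3; Y3 -> X2 T; Y4 -> X1 T

Introduce a nonterminal for each terminal appearing in a rule of length ≥ 2: X1 → -, X2 → +.
Binarize each right-hand side of length ≥ 3 by chaining fresh nonterminals (Y1, Y2, …): affected rules were S → X2 X1 S; S → R X2 X2 T; R → X2 X1 T.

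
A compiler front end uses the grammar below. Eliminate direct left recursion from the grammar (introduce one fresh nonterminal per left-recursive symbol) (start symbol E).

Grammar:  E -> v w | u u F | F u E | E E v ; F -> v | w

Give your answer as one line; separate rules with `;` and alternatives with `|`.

E -> v w E' | u u F E' | F u E E'; F -> v | w; E' -> E v E' | ε

Directly left-recursive nonterminal: E.
For E: α = {E v}, β = {v w, u u F, F u E}. Rewrite as E → β E' and E' → α E' | ε.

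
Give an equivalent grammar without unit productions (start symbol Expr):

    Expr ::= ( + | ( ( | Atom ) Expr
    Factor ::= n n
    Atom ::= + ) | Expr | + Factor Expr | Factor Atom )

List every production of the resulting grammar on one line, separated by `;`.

Unit pairs: Atom ⇒* {Expr}.
For every A with A ⇒* B via unit rules, add B's non-unit alternatives to A; then delete every rule of the form X → Y.

Expr ::= ( + | ( ( | Atom ) Expr; Factor ::= n n; Atom ::= + ) | + Factor Expr | Factor Atom ) | ( + | ( ( | Atom ) Expr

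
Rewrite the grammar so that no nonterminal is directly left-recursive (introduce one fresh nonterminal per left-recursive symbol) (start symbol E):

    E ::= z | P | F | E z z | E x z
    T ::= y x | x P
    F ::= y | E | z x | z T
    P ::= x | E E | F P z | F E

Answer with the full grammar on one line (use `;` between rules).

Directly left-recursive nonterminal: E.
For E: α = {z z, x z}, β = {z, P, F}. Rewrite as E → β E' and E' → α E' | ε.

E ::= z E' | P E' | F E'; T ::= y x | x P; F ::= y | E | z x | z T; P ::= x | E E | F P z | F E; E' ::= z z E' | x z E' | ε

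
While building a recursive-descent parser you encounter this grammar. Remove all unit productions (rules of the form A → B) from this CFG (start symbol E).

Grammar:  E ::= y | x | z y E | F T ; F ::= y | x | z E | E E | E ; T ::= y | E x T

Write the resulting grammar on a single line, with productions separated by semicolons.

E ::= y | x | z y E | F T; F ::= y | x | z y E | F T | z E | E E; T ::= y | E x T

Unit pairs: F ⇒* {E}.
Replace each nonterminal's rules with the union of the non-unit rules of every nonterminal it unit-derives.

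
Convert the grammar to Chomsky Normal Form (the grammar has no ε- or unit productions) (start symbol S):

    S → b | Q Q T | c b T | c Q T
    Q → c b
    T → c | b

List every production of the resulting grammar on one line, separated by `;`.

S → b | Q Y1 | X1 Y2 | X1 Y3; Q → X1 X2; T → c | b; X1 → c; X2 → b; Y1 → Q T; Y2 → X2 T; Y3 → Q T

Introduce a nonterminal for each terminal appearing in a rule of length ≥ 2: X1 → c, X2 → b.
Binarize each right-hand side of length ≥ 3 by chaining fresh nonterminals (Y1, Y2, …): affected rules were S → Q Q T; S → X1 X2 T; S → X1 Q T.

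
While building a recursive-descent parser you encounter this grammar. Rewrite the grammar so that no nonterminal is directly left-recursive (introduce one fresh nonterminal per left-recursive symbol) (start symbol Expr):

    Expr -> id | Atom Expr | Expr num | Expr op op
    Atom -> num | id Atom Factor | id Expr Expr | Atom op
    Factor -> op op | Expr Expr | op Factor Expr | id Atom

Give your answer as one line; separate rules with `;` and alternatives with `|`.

Expr -> id Expr1 | Atom Expr Expr1; Atom -> num Atom1 | id Atom Factor Atom1 | id Expr Expr Atom1; Factor -> op op | Expr Expr | op Factor Expr | id Atom; Expr1 -> num Expr1 | op op Expr1 | ε; Atom1 -> op Atom1 | ε

Expr, Atom are directly left-recursive.
For Expr: α = {num, op op}, β = {id, Atom Expr}. Rewrite as Expr → β Expr1 and Expr1 → α Expr1 | ε.
For Atom: α = {op}, β = {num, id Atom Factor, id Expr Expr}. Rewrite as Atom → β Atom1 and Atom1 → α Atom1 | ε.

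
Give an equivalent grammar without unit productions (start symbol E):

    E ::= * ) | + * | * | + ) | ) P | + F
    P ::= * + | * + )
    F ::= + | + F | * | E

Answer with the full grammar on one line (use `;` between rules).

Unit pairs: F ⇒* {E}.
For every A with A ⇒* B via unit rules, add B's non-unit alternatives to A; then delete every rule of the form X → Y.

E ::= * ) | + * | * | + ) | ) P | + F; P ::= * + | * + ); F ::= * ) | + * | * | + ) | ) P | + F | +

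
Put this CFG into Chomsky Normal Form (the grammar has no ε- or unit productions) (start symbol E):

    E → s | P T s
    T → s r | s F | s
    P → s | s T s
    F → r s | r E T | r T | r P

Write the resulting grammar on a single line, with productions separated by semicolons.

Introduce a nonterminal for each terminal appearing in a rule of length ≥ 2: X1 → s, X2 → r.
Binarize each right-hand side of length ≥ 3 by chaining fresh nonterminals (Y1, Y2, …): affected rules were E → P T X1; P → X1 T X1; F → X2 E T.

E → s | P Y1; T → X1 X2 | X1 F | s; P → s | X1 Y2; F → X2 X1 | X2 Y3 | X2 T | X2 P; X1 → s; X2 → r; Y1 → T X1; Y2 → T X1; Y3 → E T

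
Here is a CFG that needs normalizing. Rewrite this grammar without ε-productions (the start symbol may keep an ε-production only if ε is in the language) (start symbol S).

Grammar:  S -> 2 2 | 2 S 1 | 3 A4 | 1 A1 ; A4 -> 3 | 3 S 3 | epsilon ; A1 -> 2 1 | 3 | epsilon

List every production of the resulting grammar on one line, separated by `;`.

S -> 2 2 | 2 S 1 | 3 A4 | 3 | 1 A1 | 1; A4 -> 3 | 3 S 3; A1 -> 2 1 | 3

The nullable symbols are {A1, A4}.
ε ∉ L(G), so no ε-production is kept.
For each production, add variants omitting each subset of nullable occurrences: S → 3 A4 gives 3 A4 | 3. S → 1 A1 gives 1 A1 | 1.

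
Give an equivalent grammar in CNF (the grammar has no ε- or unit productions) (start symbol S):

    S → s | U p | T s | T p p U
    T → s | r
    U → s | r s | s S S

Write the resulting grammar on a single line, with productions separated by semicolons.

Introduce a nonterminal for each terminal appearing in a rule of length ≥ 2: X1 → p, X2 → s, X3 → r.
Binarize each right-hand side of length ≥ 3 by chaining fresh nonterminals (Y1, Y2, …): affected rules were S → T X1 X1 U; U → X2 S S.

S → s | U X1 | T X2 | T Y1; T → s | r; U → s | X3 X2 | X2 Y3; X1 → p; X2 → s; X3 → r; Y1 → X1 Y2; Y2 → X1 U; Y3 → S S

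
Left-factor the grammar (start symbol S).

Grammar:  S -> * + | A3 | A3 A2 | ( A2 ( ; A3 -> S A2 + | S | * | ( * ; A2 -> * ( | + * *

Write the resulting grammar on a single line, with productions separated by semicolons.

S has alternatives sharing prefix 'A3': factor to S → A3 S' with S' → ε | A2.
A3 has alternatives sharing prefix 'S': factor to A3 → S A3' with A3' → A2 + | ε.

S -> * + | ( A2 ( | A3 S'; A3 -> * | ( * | S A3'; A2 -> * ( | + * *; S' -> ε | A2; A3' -> A2 + | ε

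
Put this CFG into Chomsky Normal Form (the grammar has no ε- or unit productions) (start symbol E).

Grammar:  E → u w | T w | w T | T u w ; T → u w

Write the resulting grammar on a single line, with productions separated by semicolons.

E → X1 X2 | T X2 | X2 T | T Y1; T → X1 X2; X1 → u; X2 → w; Y1 → X1 X2

Introduce a nonterminal for each terminal appearing in a rule of length ≥ 2: X1 → u, X2 → w.
Binarize each right-hand side of length ≥ 3 by chaining fresh nonterminals (Y1, Y2, …): affected rules were E → T X1 X2.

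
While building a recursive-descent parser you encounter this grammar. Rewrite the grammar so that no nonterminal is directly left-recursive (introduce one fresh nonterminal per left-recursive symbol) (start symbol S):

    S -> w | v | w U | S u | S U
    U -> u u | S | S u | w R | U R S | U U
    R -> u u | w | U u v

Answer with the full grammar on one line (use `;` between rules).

S -> w S' | v S' | w U S'; U -> u u U' | S U' | S u U' | w R U'; R -> u u | w | U u v; S' -> u S' | U S' | eps; U' -> R S U' | U U' | eps

S, U are directly left-recursive.
For S: α = {u, U}, β = {w, v, w U}. Rewrite as S → β S' and S' → α S' | ε.
For U: α = {R S, U}, β = {u u, S, S u, w R}. Rewrite as U → β U' and U' → α U' | ε.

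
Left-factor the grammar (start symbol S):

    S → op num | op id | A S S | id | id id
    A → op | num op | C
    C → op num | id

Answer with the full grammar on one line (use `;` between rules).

S has alternatives sharing prefix 'op': factor to S → op S' with S' → num | id.
S has alternatives sharing prefix 'id': factor to S → id S'' with S'' → ε | id.

S → A S S | op S' | id S''; A → op | num op | C; C → op num | id; S' → num | id; S'' → ε | id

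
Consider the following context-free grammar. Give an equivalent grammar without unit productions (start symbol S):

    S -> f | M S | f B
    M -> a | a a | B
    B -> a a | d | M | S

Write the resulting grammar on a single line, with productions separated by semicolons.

Unit pairs: B ⇒* {M, S}; M ⇒* {B, S}.
For every A with A ⇒* B via unit rules, add B's non-unit alternatives to A; then delete every rule of the form X → Y.

S -> f | M S | f B; M -> a a | d | f | M S | f B | a; B -> a a | d | f | M S | f B | a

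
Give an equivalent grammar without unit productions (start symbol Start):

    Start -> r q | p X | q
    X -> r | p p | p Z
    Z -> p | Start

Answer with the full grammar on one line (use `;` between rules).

Unit pairs: Z ⇒* {Start}.
For every A with A ⇒* B via unit rules, add B's non-unit alternatives to A; then delete every rule of the form X → Y.

Start -> r q | p X | q; X -> r | p p | p Z; Z -> p | r q | p X | q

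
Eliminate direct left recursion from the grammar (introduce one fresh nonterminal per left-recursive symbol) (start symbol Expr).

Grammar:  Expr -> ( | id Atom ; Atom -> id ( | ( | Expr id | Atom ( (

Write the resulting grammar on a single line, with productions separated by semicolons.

Expr -> ( | id Atom; Atom -> id ( Atom1 | ( Atom1 | Expr id Atom1; Atom1 -> ( ( Atom1 | eps

Left recursion appears on Atom.
For Atom: α = {( (}, β = {id (, (, Expr id}. Rewrite as Atom → β Atom1 and Atom1 → α Atom1 | ε.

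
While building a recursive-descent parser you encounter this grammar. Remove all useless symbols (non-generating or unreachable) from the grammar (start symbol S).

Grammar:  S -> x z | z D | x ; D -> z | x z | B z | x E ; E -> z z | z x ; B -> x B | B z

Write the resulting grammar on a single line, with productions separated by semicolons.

Generating nonterminals: {D, E, S}.
Reachable from S after that: {D, E, S}.
Removed useless symbols: {B} and every production mentioning them.

S -> x z | z D | x; D -> z | x z | x E; E -> z z | z x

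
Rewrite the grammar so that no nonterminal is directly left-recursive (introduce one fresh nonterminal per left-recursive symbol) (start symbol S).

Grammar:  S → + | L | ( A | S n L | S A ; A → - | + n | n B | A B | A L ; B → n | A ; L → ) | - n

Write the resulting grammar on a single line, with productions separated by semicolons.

S → + S' | L S' | ( A S'; A → - A' | + n A' | n B A'; B → n | A; L → ) | - n; S' → n L S' | A S' | ε; A' → B A' | L A' | ε

S, A are directly left-recursive.
For S: α = {n L, A}, β = {+, L, ( A}. Rewrite as S → β S' and S' → α S' | ε.
For A: α = {B, L}, β = {-, + n, n B}. Rewrite as A → β A' and A' → α A' | ε.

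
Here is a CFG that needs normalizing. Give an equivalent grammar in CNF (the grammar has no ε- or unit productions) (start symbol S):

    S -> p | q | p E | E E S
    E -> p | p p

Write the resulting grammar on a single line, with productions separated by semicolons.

S -> p | q | X1 E | E Y1; E -> p | X1 X1; X1 -> p; Y1 -> E S

Introduce a nonterminal for each terminal appearing in a rule of length ≥ 2: X1 → p.
Binarize each right-hand side of length ≥ 3 by chaining fresh nonterminals (Y1, Y2, …): affected rules were S → E E S.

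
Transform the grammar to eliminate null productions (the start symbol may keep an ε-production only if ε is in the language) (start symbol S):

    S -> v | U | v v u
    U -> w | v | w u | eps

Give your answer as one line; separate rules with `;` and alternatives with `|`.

The nullable symbols are {S, U}.
ε ∈ L(G) since S is nullable, so keep S → ε.

S -> v | U | v v u | ε; U -> w | v | w u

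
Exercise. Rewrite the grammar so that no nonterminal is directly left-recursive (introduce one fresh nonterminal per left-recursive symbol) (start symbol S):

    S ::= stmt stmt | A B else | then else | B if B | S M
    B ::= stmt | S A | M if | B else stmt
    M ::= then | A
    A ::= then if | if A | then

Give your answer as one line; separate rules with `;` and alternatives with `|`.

S ::= stmt stmt S' | A B else S' | then else S' | B if B S'; B ::= stmt B' | S A B' | M if B'; M ::= then | A; A ::= then if | if A | then; S' ::= M S' | ε; B' ::= else stmt B' | ε

Left recursion appears on S, B.
For S: α = {M}, β = {stmt stmt, A B else, then else, B if B}. Rewrite as S → β S' and S' → α S' | ε.
For B: α = {else stmt}, β = {stmt, S A, M if}. Rewrite as B → β B' and B' → α B' | ε.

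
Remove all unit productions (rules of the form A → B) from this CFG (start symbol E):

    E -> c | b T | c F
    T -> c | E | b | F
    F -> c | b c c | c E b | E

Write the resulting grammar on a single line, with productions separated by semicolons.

E -> c | b T | c F; T -> c | b T | c F | b c c | c E b | b; F -> c | b T | c F | b c c | c E b

Unit pairs: F ⇒* {E}; T ⇒* {E, F}.
For each unit pair (A, B), copy every non-unit production of B to A, then drop all unit productions.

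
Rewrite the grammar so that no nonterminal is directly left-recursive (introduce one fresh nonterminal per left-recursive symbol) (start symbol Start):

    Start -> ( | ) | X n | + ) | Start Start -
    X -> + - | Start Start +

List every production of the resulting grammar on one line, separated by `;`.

Start -> ( Start1 | ) Start1 | X n Start1 | + ) Start1; X -> + - | Start Start +; Start1 -> Start - Start1 | ε

Left recursion appears on Start.
For Start: α = {Start -}, β = {(, ), X n, + )}. Rewrite as Start → β Start1 and Start1 → α Start1 | ε.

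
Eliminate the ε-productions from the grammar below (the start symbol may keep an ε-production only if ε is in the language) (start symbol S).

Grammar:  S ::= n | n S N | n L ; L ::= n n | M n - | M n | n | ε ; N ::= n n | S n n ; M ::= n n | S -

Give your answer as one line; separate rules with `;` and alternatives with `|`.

S ::= n | n S N | n L; L ::= n n | M n - | M n | n; N ::= n n | S n n; M ::= n n | S -

Nullable nonterminals: {L}.
ε ∉ L(G), so no ε-production is kept.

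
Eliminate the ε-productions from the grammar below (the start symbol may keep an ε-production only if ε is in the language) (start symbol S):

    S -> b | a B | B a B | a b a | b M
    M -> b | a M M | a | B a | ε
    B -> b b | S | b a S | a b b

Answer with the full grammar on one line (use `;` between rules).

The nullable symbols are {M}.
ε ∉ L(G), so no ε-production is kept.
Expand every rule over subsets of its nullable positions: M → a M M gives a M M | a M | a.

S -> b | a B | B a B | a b a | b M; M -> b | a M M | a M | a | B a; B -> b b | S | b a S | a b b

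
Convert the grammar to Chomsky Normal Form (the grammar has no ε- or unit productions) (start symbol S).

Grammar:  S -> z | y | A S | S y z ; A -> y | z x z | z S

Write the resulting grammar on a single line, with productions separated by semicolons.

S -> z | y | A S | S Y1; A -> y | X2 Y2 | X2 S; X1 -> y; X2 -> z; X3 -> x; Y1 -> X1 X2; Y2 -> X3 X2

Introduce a nonterminal for each terminal appearing in a rule of length ≥ 2: X1 → y, X2 → z, X3 → x.
Binarize each right-hand side of length ≥ 3 by chaining fresh nonterminals (Y1, Y2, …): affected rules were S → S X1 X2; A → X2 X3 X2.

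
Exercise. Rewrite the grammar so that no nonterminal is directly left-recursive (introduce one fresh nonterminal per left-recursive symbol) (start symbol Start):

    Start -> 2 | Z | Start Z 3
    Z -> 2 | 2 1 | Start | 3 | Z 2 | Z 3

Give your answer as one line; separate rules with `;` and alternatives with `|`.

Left recursion appears on Start, Z.
For Start: α = {Z 3}, β = {2, Z}. Rewrite as Start → β Start1 and Start1 → α Start1 | ε.
For Z: α = {2, 3}, β = {2, 2 1, Start, 3}. Rewrite as Z → β Z1 and Z1 → α Z1 | ε.

Start -> 2 Start1 | Z Start1; Z -> 2 Z1 | 2 1 Z1 | Start Z1 | 3 Z1; Start1 -> Z 3 Start1 | eps; Z1 -> 2 Z1 | 3 Z1 | eps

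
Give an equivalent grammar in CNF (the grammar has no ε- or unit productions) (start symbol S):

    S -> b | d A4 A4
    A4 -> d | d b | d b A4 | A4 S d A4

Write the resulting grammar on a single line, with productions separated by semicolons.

S -> b | X1 Y1; A4 -> d | X1 X2 | X1 Y2 | A4 Y3; X1 -> d; X2 -> b; Y1 -> A4 A4; Y2 -> X2 A4; Y3 -> S Y4; Y4 -> X1 A4

Introduce a nonterminal for each terminal appearing in a rule of length ≥ 2: X1 → d, X2 → b.
Binarize each right-hand side of length ≥ 3 by chaining fresh nonterminals (Y1, Y2, …): affected rules were S → X1 A4 A4; A4 → X1 X2 A4; A4 → A4 S X1 A4.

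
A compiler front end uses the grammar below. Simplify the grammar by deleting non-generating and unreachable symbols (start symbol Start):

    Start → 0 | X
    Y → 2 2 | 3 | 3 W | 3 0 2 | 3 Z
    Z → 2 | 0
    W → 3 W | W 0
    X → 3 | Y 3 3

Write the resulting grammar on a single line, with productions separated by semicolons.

Generating nonterminals: {Start, X, Y, Z}.
Reachable from Start after that: {Start, X, Y, Z}.
Removed useless symbols: {W} and every production mentioning them.

Start → 0 | X; Y → 2 2 | 3 | 3 0 2 | 3 Z; Z → 2 | 0; X → 3 | Y 3 3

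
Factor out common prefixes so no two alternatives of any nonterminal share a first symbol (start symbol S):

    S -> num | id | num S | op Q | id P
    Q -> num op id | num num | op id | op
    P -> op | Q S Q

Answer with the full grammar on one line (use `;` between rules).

S -> op Q | num S' | id S''; Q -> num Q' | op Q''; P -> op | Q S Q; S' -> ε | S; S'' -> ε | P; Q' -> op id | num; Q'' -> id | ε

S has alternatives sharing prefix 'num': factor to S → num S' with S' → ε | S.
S has alternatives sharing prefix 'id': factor to S → id S'' with S'' → ε | P.
Q has alternatives sharing prefix 'num': factor to Q → num Q' with Q' → op id | num.
Q has alternatives sharing prefix 'op': factor to Q → op Q'' with Q'' → id | ε.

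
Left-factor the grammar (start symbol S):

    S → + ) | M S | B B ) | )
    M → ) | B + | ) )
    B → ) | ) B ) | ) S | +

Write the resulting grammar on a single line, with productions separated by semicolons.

S → + ) | M S | B B ) | ); M → B + | ) M'; B → + | ) B'; M' → epsilon | ); B' → epsilon | B ) | S

M has alternatives sharing prefix ')': factor to M → ) M' with M' → ε | ).
B has alternatives sharing prefix ')': factor to B → ) B' with B' → ε | B ) | S.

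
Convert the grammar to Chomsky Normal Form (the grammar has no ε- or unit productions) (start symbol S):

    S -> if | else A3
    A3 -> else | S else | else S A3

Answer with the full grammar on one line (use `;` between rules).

Introduce a nonterminal for each terminal appearing in a rule of length ≥ 2: X1 → else.
Binarize each right-hand side of length ≥ 3 by chaining fresh nonterminals (Y1, Y2, …): affected rules were A3 → X1 S A3.

S -> if | X1 A3; A3 -> else | S X1 | X1 Y1; X1 -> else; Y1 -> S A3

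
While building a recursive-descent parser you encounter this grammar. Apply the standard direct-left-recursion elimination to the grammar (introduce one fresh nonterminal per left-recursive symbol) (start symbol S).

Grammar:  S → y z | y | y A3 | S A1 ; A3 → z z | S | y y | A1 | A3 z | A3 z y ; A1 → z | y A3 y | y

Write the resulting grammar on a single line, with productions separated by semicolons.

S → y z S' | y S' | y A3 S'; A3 → z z A3' | S A3' | y y A3' | A1 A3'; A1 → z | y A3 y | y; S' → A1 S' | ε; A3' → z A3' | z y A3' | ε

S, A3 are directly left-recursive.
For S: α = {A1}, β = {y z, y, y A3}. Rewrite as S → β S' and S' → α S' | ε.
For A3: α = {z, z y}, β = {z z, S, y y, A1}. Rewrite as A3 → β A3' and A3' → α A3' | ε.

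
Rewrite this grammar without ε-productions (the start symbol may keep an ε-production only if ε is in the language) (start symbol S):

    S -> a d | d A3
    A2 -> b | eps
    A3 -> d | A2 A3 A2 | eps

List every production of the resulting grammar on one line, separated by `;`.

Nullable nonterminals: {A2, A3}.
ε ∉ L(G), so no ε-production is kept.
Expand every rule over subsets of its nullable positions: S → d A3 gives d A3 | d. A3 → A2 A3 A2 gives A2 A3 A2 | A2 A3 | A2 A2 | A2 | A3 A2.

S -> a d | d A3 | d; A2 -> b; A3 -> d | A2 A3 A2 | A2 A3 | A2 A2 | A2 | A3 A2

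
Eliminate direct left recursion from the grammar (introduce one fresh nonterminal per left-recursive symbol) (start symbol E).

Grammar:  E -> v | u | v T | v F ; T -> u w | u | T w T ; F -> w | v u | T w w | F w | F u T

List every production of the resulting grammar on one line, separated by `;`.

Directly left-recursive nonterminals: T, F.
For T: α = {w T}, β = {u w, u}. Rewrite as T → β T' and T' → α T' | ε.
For F: α = {w, u T}, β = {w, v u, T w w}. Rewrite as F → β F' and F' → α F' | ε.

E -> v | u | v T | v F; T -> u w T' | u T'; F -> w F' | v u F' | T w w F'; T' -> w T T' | ε; F' -> w F' | u T F' | ε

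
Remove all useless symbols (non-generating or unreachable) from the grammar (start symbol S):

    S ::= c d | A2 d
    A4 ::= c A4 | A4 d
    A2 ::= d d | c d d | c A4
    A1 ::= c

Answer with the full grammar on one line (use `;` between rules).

Generating nonterminals: {A1, A2, S}.
Reachable from S after that: {A2, S}.
Removed useless symbols: {A1, A4} and every production mentioning them.

S ::= c d | A2 d; A2 ::= d d | c d d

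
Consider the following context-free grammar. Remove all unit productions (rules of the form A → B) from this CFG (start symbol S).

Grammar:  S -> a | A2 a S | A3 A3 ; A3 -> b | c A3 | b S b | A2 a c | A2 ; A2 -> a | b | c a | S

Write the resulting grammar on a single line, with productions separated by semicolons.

S -> a | A2 a S | A3 A3; A3 -> a | b | c a | A2 a S | A3 A3 | c A3 | b S b | A2 a c; A2 -> a | b | c a | A2 a S | A3 A3

Unit pairs: A2 ⇒* {S}; A3 ⇒* {A2, S}.
For every A with A ⇒* B via unit rules, add B's non-unit alternatives to A; then delete every rule of the form X → Y.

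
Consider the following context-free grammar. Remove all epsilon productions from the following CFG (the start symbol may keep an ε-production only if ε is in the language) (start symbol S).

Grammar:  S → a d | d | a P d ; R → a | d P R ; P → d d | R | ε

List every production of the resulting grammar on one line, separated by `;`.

S → a d | d | a P d; R → a | d P R | d R; P → d d | R

Nullable set = {P}.
ε ∉ L(G), so no ε-production is kept.
Add the nullable-subset variants: R → d P R gives d P R | d R.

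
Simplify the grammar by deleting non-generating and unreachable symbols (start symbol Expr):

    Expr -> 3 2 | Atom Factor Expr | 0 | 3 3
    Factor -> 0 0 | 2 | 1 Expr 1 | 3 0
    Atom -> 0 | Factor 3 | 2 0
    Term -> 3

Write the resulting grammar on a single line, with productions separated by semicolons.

Expr -> 3 2 | Atom Factor Expr | 0 | 3 3; Factor -> 0 0 | 2 | 1 Expr 1 | 3 0; Atom -> 0 | Factor 3 | 2 0

Generating nonterminals: {Atom, Expr, Factor, Term}.
Reachable from Expr after that: {Atom, Expr, Factor}.
Removed useless symbols: {Term} and every production mentioning them.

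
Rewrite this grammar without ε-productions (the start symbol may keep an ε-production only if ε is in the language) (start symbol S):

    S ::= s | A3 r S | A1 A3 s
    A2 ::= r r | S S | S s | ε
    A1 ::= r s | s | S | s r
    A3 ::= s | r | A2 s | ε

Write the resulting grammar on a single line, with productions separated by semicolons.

S ::= s | A3 r S | r S | A1 A3 s | A1 s; A2 ::= r r | S S | S s; A1 ::= r s | s | S | s r; A3 ::= s | r | A2 s

Nullable nonterminals: {A2, A3}.
ε ∉ L(G), so no ε-production is kept.
For each production, add variants omitting each subset of nullable occurrences: S → A3 r S gives A3 r S | r S. S → A1 A3 s gives A1 A3 s | A1 s.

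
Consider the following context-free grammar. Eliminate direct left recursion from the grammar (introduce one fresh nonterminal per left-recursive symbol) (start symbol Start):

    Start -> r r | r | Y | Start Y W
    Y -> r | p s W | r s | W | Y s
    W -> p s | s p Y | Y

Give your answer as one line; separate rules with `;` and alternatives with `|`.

Left recursion appears on Start, Y.
For Start: α = {Y W}, β = {r r, r, Y}. Rewrite as Start → β Start1 and Start1 → α Start1 | ε.
For Y: α = {s}, β = {r, p s W, r s, W}. Rewrite as Y → β Y1 and Y1 → α Y1 | ε.

Start -> r r Start1 | r Start1 | Y Start1; Y -> r Y1 | p s W Y1 | r s Y1 | W Y1; W -> p s | s p Y | Y; Start1 -> Y W Start1 | ε; Y1 -> s Y1 | ε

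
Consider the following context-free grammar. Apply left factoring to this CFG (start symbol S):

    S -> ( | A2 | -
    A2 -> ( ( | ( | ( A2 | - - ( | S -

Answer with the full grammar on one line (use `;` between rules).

S -> ( | A2 | -; A2 -> - - ( | S - | ( A2'; A2' -> ( | ε | A2

A2 has alternatives sharing prefix '(': factor to A2 → ( A2' with A2' → ( | ε | A2.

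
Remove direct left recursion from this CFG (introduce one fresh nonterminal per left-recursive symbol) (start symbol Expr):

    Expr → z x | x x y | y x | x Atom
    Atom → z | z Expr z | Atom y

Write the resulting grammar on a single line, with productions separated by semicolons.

Expr → z x | x x y | y x | x Atom; Atom → z Atom1 | z Expr z Atom1; Atom1 → y Atom1 | epsilon

Directly left-recursive nonterminal: Atom.
For Atom: α = {y}, β = {z, z Expr z}. Rewrite as Atom → β Atom1 and Atom1 → α Atom1 | ε.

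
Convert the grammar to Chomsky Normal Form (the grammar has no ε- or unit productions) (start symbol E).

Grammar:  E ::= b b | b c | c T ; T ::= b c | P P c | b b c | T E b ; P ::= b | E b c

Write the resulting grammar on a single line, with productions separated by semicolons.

E ::= X1 X1 | X1 X2 | X2 T; T ::= X1 X2 | P Y1 | X1 Y2 | T Y3; P ::= b | E Y4; X1 ::= b; X2 ::= c; Y1 ::= P X2; Y2 ::= X1 X2; Y3 ::= E X1; Y4 ::= X1 X2

Introduce a nonterminal for each terminal appearing in a rule of length ≥ 2: X1 → b, X2 → c.
Binarize each right-hand side of length ≥ 3 by chaining fresh nonterminals (Y1, Y2, …): affected rules were T → P P X2; T → X1 X1 X2; T → T E X1; P → E X1 X2.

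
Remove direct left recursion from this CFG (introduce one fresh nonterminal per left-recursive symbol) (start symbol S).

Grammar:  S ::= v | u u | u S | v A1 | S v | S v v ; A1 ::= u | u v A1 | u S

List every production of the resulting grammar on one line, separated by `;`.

Left recursion appears on S.
For S: α = {v, v v}, β = {v, u u, u S, v A1}. Rewrite as S → β S' and S' → α S' | ε.

S ::= v S' | u u S' | u S S' | v A1 S'; A1 ::= u | u v A1 | u S; S' ::= v S' | v v S' | ε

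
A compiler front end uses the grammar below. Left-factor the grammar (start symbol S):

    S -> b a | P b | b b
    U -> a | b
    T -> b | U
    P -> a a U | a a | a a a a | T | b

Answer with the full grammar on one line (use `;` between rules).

S -> P b | b S'; U -> a | b; T -> b | U; P -> T | b | a a P'; S' -> a | b; P' -> U | ε | a a

S has alternatives sharing prefix 'b': factor to S → b S' with S' → a | b.
P has alternatives sharing prefix 'a a': factor to P → a a P' with P' → U | ε | a a.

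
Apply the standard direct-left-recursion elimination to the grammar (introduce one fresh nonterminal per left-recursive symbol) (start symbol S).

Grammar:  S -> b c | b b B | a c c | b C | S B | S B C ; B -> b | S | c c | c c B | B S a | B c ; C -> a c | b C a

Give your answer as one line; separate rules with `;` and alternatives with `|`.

Left recursion appears on S, B.
For S: α = {B, B C}, β = {b c, b b B, a c c, b C}. Rewrite as S → β S' and S' → α S' | ε.
For B: α = {S a, c}, β = {b, S, c c, c c B}. Rewrite as B → β B' and B' → α B' | ε.

S -> b c S' | b b B S' | a c c S' | b C S'; B -> b B' | S B' | c c B' | c c B B'; C -> a c | b C a; S' -> B S' | B C S' | ε; B' -> S a B' | c B' | ε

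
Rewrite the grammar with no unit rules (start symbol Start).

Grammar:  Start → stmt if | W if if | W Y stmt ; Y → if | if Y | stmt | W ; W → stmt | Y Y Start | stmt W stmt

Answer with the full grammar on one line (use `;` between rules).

Start → stmt if | W if if | W Y stmt; Y → stmt | Y Y Start | stmt W stmt | if | if Y; W → stmt | Y Y Start | stmt W stmt

Unit pairs: Y ⇒* {W}.
Replace each nonterminal's rules with the union of the non-unit rules of every nonterminal it unit-derives.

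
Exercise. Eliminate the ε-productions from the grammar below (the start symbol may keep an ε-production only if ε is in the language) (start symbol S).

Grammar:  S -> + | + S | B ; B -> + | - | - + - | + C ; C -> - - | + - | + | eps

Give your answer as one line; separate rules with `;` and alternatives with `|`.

S -> + | + S | B; B -> + | - | - + - | + C; C -> - - | + - | +

The nullable symbols are {C}.
ε ∉ L(G), so no ε-production is kept.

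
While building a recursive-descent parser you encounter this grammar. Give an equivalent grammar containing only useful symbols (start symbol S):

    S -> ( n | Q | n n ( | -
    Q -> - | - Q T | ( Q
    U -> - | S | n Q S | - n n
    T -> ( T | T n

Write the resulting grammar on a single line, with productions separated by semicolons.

Generating nonterminals: {Q, S, U}.
Reachable from S after that: {Q, S}.
Removed useless symbols: {T, U} and every production mentioning them.

S -> ( n | Q | n n ( | -; Q -> - | ( Q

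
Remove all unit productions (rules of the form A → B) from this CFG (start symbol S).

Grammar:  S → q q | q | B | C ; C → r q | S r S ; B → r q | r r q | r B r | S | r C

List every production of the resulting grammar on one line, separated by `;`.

Unit pairs: B ⇒* {C, S}; S ⇒* {B, C}.
Replace each nonterminal's rules with the union of the non-unit rules of every nonterminal it unit-derives.

S → r q | r r q | r B r | r C | S r S | q q | q; C → r q | S r S; B → r q | r r q | r B r | r C | S r S | q q | q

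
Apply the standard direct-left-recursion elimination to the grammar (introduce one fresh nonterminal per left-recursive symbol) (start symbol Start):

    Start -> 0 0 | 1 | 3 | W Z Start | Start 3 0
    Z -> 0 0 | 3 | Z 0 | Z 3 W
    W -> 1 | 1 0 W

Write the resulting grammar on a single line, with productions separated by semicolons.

Start -> 0 0 Start1 | 1 Start1 | 3 Start1 | W Z Start Start1; Z -> 0 0 Z1 | 3 Z1; W -> 1 | 1 0 W; Start1 -> 3 0 Start1 | ε; Z1 -> 0 Z1 | 3 W Z1 | ε

Start, Z are directly left-recursive.
For Start: α = {3 0}, β = {0 0, 1, 3, W Z Start}. Rewrite as Start → β Start1 and Start1 → α Start1 | ε.
For Z: α = {0, 3 W}, β = {0 0, 3}. Rewrite as Z → β Z1 and Z1 → α Z1 | ε.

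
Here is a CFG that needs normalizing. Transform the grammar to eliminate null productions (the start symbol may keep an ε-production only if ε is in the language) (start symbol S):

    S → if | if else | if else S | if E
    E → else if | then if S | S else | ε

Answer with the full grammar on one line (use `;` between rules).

Nullable nonterminals: {E}.
ε ∉ L(G), so no ε-production is kept.

S → if | if else | if else S | if E; E → else if | then if S | S else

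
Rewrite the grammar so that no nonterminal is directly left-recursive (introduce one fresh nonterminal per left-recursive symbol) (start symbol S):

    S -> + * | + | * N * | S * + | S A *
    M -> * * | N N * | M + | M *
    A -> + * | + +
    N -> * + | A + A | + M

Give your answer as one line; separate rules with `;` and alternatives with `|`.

S, M are directly left-recursive.
For S: α = {* +, A *}, β = {+ *, +, * N *}. Rewrite as S → β S' and S' → α S' | ε.
For M: α = {+, *}, β = {* *, N N *}. Rewrite as M → β M' and M' → α M' | ε.

S -> + * S' | + S' | * N * S'; M -> * * M' | N N * M'; A -> + * | + +; N -> * + | A + A | + M; S' -> * + S' | A * S' | ε; M' -> + M' | * M' | ε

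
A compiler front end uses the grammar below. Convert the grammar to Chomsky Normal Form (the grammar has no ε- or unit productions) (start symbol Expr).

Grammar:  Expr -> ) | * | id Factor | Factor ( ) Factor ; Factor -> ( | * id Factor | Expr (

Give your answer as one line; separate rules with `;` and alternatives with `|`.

Introduce a nonterminal for each terminal appearing in a rule of length ≥ 2: X1 → id, X2 → (, X3 → ), X4 → *.
Binarize each right-hand side of length ≥ 3 by chaining fresh nonterminals (Y1, Y2, …): affected rules were Expr → Factor X2 X3 Factor; Factor → X4 X1 Factor.

Expr -> ) | * | X1 Factor | Factor Y1; Factor -> ( | X4 Y3 | Expr X2; X1 -> id; X2 -> (; X3 -> ); X4 -> *; Y1 -> X2 Y2; Y2 -> X3 Factor; Y3 -> X1 Factor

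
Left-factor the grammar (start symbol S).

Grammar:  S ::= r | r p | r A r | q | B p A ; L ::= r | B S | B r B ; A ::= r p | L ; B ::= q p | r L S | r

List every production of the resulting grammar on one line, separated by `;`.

S has alternatives sharing prefix 'r': factor to S → r S' with S' → ε | p | A r.
L has alternatives sharing prefix 'B': factor to L → B L' with L' → S | r B.
B has alternatives sharing prefix 'r': factor to B → r B' with B' → L S | ε.

S ::= q | B p A | r S'; L ::= r | B L'; A ::= r p | L; B ::= q p | r B'; S' ::= ε | p | A r; L' ::= S | r B; B' ::= L S | ε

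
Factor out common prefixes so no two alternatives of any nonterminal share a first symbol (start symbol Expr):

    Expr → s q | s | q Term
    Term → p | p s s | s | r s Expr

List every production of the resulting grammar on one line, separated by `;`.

Expr → q Term | s Expr1; Term → s | r s Expr | p Term1; Expr1 → q | ε; Term1 → ε | s s

Expr has alternatives sharing prefix 's': factor to Expr → s Expr1 with Expr1 → q | ε.
Term has alternatives sharing prefix 'p': factor to Term → p Term1 with Term1 → ε | s s.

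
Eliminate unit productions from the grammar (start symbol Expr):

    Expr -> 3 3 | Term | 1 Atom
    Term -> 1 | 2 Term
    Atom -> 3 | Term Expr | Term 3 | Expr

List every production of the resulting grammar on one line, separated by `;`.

Expr -> 1 | 2 Term | 3 3 | 1 Atom; Term -> 1 | 2 Term; Atom -> 1 | 2 Term | 3 | Term Expr | Term 3 | 3 3 | 1 Atom

Unit pairs: Atom ⇒* {Expr, Term}; Expr ⇒* {Term}.
For every A with A ⇒* B via unit rules, add B's non-unit alternatives to A; then delete every rule of the form X → Y.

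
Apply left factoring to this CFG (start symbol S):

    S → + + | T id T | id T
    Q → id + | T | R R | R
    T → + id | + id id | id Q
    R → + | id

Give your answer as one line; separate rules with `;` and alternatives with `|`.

Q has alternatives sharing prefix 'R': factor to Q → R Q' with Q' → R | ε.
T has alternatives sharing prefix '+ id': factor to T → + id T' with T' → ε | id.

S → + + | T id T | id T; Q → id + | T | R Q'; T → id Q | + id T'; R → + | id; Q' → R | epsilon; T' → epsilon | id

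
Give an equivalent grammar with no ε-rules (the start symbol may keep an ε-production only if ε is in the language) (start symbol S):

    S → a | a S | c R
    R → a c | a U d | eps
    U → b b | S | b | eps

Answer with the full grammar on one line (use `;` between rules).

The nullable symbols are {R, U}.
ε ∉ L(G), so no ε-production is kept.
Expand every rule over subsets of its nullable positions: S → c R gives c R | c. R → a U d gives a U d | a d.

S → a | a S | c R | c; R → a c | a U d | a d; U → b b | S | b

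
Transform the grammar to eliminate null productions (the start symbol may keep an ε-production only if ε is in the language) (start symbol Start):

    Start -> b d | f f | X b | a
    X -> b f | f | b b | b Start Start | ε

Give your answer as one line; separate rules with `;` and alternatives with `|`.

Nullable set = {X}.
ε ∉ L(G), so no ε-production is kept.
Add the nullable-subset variants: Start → X b gives X b | b.

Start -> b d | f f | X b | b | a; X -> b f | f | b b | b Start Start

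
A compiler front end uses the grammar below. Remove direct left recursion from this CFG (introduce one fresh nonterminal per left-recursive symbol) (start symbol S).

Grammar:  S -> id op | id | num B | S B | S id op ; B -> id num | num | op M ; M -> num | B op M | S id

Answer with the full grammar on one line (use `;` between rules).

S -> id op S' | id S' | num B S'; B -> id num | num | op M; M -> num | B op M | S id; S' -> B S' | id op S' | eps

S is directly left-recursive.
For S: α = {B, id op}, β = {id op, id, num B}. Rewrite as S → β S' and S' → α S' | ε.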